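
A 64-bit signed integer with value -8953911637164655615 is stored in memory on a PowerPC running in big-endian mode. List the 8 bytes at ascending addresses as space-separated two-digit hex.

Two's complement of -8953911637164655615 in 64 bits: 8953911637164655615 = 0x7C42AF31B36F83FF; invert → 0x83BD50CE4C907C00; add 1 → 0x83BD50CE4C907C01.
Split into bytes (most-significant first): 83 BD 50 CE 4C 90 7C 01.
In big-endian order the high byte comes first in memory.
So the memory order matches the most-significant-first order: 83 BD 50 CE 4C 90 7C 01.

83 BD 50 CE 4C 90 7C 01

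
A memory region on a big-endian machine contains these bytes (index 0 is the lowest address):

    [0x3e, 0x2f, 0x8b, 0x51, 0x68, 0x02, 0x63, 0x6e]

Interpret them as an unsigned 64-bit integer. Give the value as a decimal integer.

4480953336010531694

Big-endian: lowest address holds the most-significant byte.
The bytes are already most-significant first: 0x3E2F8B516802636E.
0x3E2F8B516802636E = 4480953336010531694.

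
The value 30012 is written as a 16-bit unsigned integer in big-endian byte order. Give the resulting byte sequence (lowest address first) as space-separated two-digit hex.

30012 in hexadecimal, padded to 16 bits, is 0x753C.
Split into bytes (most-significant first): 75 3C.
Big-endian stores the most-significant byte at the lowest address.
So the memory order matches the most-significant-first order: 75 3C.

75 3C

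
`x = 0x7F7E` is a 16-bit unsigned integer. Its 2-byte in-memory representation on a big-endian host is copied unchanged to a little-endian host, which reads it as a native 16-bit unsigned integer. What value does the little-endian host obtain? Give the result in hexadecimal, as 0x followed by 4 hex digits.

Stored big-endian, the bytes at ascending addresses are 7F 7E.
Read back as little-endian, the first byte is least significant, giving 0x7E7F.

0x7E7F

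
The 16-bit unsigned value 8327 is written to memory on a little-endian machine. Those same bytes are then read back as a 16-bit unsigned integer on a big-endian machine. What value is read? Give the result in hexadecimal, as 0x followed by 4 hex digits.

0x8720

8327 in 16-bit hexadecimal is 0x2087.
Stored little-endian, the bytes at ascending addresses are 87 20.
Read back as big-endian, the last byte is least significant, giving 0x8720.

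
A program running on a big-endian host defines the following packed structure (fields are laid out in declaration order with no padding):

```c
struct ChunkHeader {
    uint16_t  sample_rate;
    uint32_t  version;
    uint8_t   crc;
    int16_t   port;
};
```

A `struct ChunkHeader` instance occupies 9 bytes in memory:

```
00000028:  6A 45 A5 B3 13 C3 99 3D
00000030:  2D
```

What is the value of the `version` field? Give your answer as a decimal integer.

`version` follows `sample_rate` (2 bytes), so it starts at byte offset 2 and occupies 4 bytes.
Bytes at offsets 2..5: A5 B3 13 C3.
Big-endian: lowest address holds the most-significant byte.
The bytes are already most-significant first: 0xA5B313C3.
0xA5B313C3 = 2779976643.

2779976643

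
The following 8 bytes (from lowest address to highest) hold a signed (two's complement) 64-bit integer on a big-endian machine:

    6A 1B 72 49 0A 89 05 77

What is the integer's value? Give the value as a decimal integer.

In big-endian order the high byte comes first in memory.
The bytes are already most-significant first: 0x6A1B72490A890577.
0x6A1B72490A890577 = 7645830450426479991.

7645830450426479991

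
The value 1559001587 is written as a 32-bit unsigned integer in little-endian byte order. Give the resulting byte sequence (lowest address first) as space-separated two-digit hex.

1559001587 in hexadecimal, padded to 32 bits, is 0x5CEC79F3.
Split into bytes (most-significant first): 5C EC 79 F3.
Little-endian: lowest address holds the least-significant byte.
So at ascending addresses the bytes are F3 79 EC 5C.

F3 79 EC 5C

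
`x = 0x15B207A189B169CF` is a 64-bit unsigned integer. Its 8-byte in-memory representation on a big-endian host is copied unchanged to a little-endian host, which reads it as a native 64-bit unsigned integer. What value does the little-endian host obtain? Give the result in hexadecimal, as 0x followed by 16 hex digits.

Stored big-endian, the bytes at ascending addresses are 15 B2 07 A1 89 B1 69 CF.
Read back as little-endian, the first byte is least significant, giving 0xCF69B189A107B215.

0xCF69B189A107B215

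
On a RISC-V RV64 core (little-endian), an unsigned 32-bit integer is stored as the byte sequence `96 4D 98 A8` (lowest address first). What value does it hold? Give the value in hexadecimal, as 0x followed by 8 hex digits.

Little-endian: lowest address holds the least-significant byte.
Reassemble most-significant byte first: A8 98 4D 96 → 0xA8984D96.

0xA8984D96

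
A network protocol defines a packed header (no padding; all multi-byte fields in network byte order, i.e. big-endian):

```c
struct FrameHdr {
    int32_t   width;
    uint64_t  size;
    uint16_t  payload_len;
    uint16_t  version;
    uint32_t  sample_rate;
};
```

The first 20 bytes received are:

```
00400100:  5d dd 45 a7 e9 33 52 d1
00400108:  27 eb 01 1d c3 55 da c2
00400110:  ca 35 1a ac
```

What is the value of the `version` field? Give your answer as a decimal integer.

`version` follows `width` (4 B), `size` (8 B), `payload_len` (2 B), so it starts at offset 4 + 8 + 2 = 14 and occupies 2 bytes.
Bytes at offsets 14..15: DA C2.
Big-endian: lowest address holds the most-significant byte.
The bytes are already most-significant first: 0xDAC2.
0xDAC2 = 56002.

56002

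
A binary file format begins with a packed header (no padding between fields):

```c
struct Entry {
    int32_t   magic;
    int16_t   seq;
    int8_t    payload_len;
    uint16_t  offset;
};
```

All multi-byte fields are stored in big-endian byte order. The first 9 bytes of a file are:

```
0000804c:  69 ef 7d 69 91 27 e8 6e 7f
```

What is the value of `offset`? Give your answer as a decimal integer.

28287

`offset` follows `magic` (4 B), `seq` (2 B), `payload_len` (1 B), so it starts at offset 4 + 2 + 1 = 7 and occupies 2 bytes.
Bytes at offsets 7..8: 6E 7F.
Big-endian: lowest address holds the most-significant byte.
The bytes are already most-significant first: 0x6E7F.
0x6E7F = 28287.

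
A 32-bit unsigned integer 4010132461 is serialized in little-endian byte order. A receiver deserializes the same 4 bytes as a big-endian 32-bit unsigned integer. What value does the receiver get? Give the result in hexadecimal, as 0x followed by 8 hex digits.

0xEDC305EF

4010132461 in 32-bit hexadecimal is 0xEF05C3ED.
Stored little-endian, the bytes at ascending addresses are ED C3 05 EF.
Read back as big-endian, the last byte is least significant, giving 0xEDC305EF.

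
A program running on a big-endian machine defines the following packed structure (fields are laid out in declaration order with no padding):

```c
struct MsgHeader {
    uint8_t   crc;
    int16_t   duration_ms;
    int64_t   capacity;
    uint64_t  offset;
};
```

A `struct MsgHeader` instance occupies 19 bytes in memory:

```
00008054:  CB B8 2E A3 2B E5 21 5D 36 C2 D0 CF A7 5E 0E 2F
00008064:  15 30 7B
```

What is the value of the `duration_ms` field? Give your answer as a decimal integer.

-18386

`duration_ms` follows `crc` (1 byte), so it starts at byte offset 1 and occupies 2 bytes.
Bytes at offsets 1..2: B8 2E.
In big-endian order the high byte comes first in memory.
The bytes are already most-significant first: 0xB82E.
Top bit is set, so as a signed 16-bit value this is 0xB82E − 2^16 = -18386.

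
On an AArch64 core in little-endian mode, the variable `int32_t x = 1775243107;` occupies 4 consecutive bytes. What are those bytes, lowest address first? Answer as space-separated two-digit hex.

1775243107 in hexadecimal, padded to 32 bits, is 0x69D00F63.
Split into bytes (most-significant first): 69 D0 0F 63.
Little-endian: lowest address holds the least-significant byte.
So at ascending addresses the bytes are 63 0F D0 69.

63 0F D0 69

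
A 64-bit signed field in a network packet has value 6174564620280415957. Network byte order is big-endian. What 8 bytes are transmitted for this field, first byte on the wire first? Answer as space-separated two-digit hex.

6174564620280415957 in hexadecimal, padded to 64 bits, is 0x55B075CED28246D5.
Split into bytes (most-significant first): 55 B0 75 CE D2 82 46 D5.
In big-endian order the high byte comes first in memory.
So the memory order matches the most-significant-first order: 55 B0 75 CE D2 82 46 D5.

55 B0 75 CE D2 82 46 D5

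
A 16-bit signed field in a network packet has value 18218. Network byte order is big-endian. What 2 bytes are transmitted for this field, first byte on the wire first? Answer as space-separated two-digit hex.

18218 in hexadecimal, padded to 16 bits, is 0x472A.
Split into bytes (most-significant first): 47 2A.
Big-endian: lowest address holds the most-significant byte.
So the memory order matches the most-significant-first order: 47 2A.

47 2A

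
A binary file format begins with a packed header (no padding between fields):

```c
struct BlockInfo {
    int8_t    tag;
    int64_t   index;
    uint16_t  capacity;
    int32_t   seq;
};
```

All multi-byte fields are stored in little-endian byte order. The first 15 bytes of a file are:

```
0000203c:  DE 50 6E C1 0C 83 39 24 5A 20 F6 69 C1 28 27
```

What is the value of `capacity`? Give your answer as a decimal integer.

63008

`capacity` follows `tag` (1 B), `index` (8 B), so it starts at offset 1 + 8 = 9 and occupies 2 bytes.
Bytes at offsets 9..10: 20 F6.
In little-endian order the low byte comes first in memory.
Reassemble most-significant byte first: F6 20 → 0xF620.
0xF620 = 63008.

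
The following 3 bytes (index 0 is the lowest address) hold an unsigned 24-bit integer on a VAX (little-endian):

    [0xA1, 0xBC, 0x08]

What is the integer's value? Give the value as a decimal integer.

In little-endian order the low byte comes first in memory.
Reassemble most-significant byte first: 08 BC A1 → 0x08BCA1.
0x08BCA1 = 572577.

572577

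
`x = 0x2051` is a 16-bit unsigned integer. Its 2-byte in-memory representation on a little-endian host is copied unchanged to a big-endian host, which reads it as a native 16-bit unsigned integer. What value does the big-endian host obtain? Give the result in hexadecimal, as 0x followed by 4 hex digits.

Stored little-endian, the bytes at ascending addresses are 51 20.
Read back as big-endian, the last byte is least significant, giving 0x5120.

0x5120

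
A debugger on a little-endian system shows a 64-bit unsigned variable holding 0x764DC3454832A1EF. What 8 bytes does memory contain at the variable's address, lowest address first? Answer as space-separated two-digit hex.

Split into bytes (most-significant first): 76 4D C3 45 48 32 A1 EF.
In little-endian order the low byte comes first in memory.
So at ascending addresses the bytes are EF A1 32 48 45 C3 4D 76.

EF A1 32 48 45 C3 4D 76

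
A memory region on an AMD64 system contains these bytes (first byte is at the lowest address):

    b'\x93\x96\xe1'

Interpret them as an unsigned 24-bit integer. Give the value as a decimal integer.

14784147

Little-endian: lowest address holds the least-significant byte.
Reassemble most-significant byte first: E1 96 93 → 0xE19693.
0xE19693 = 14784147.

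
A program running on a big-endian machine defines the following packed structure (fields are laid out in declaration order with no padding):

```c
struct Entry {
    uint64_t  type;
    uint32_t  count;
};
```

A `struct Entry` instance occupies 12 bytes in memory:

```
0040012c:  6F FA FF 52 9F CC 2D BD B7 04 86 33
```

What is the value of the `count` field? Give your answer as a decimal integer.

3070527027

`count` follows `type` (8 bytes), so it starts at byte offset 8 and occupies 4 bytes.
Bytes at offsets 8..11: B7 04 86 33.
In big-endian order the high byte comes first in memory.
The bytes are already most-significant first: 0xB7048633.
0xB7048633 = 3070527027.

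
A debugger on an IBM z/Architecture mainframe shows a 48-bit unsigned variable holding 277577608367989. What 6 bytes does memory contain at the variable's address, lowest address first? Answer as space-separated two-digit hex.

277577608367989 in hexadecimal, padded to 48 bits, is 0xFC7492BE8F75.
Split into bytes (most-significant first): FC 74 92 BE 8F 75.
Big-endian stores the most-significant byte at the lowest address.
So the memory order matches the most-significant-first order: FC 74 92 BE 8F 75.

FC 74 92 BE 8F 75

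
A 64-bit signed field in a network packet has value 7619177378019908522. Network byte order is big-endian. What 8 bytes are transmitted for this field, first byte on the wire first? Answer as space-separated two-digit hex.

69 BC C1 75 09 91 9B AA

7619177378019908522 in hexadecimal, padded to 64 bits, is 0x69BCC17509919BAA.
Split into bytes (most-significant first): 69 BC C1 75 09 91 9B AA.
In big-endian order the high byte comes first in memory.
So the memory order matches the most-significant-first order: 69 BC C1 75 09 91 9B AA.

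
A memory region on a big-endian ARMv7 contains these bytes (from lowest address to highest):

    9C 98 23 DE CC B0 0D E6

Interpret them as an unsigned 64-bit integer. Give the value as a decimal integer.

11283808306200579558

In big-endian order the high byte comes first in memory.
The bytes are already most-significant first: 0x9C9823DECCB00DE6.
0x9C9823DECCB00DE6 = 11283808306200579558.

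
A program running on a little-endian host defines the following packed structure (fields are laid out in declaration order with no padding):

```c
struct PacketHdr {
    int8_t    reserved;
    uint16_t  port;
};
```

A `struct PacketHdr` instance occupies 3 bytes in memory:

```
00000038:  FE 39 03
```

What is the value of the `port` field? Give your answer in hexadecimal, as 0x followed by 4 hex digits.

`port` follows `reserved` (1 byte), so it starts at byte offset 1 and occupies 2 bytes.
Bytes at offsets 1..2: 39 03.
Little-endian stores the least-significant byte at the lowest address.
Reassemble most-significant byte first: 03 39 → 0x0339.

0x0339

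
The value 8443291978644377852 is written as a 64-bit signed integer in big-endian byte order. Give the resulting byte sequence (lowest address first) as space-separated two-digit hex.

75 2C 99 51 F2 00 D0 FC

8443291978644377852 in hexadecimal, padded to 64 bits, is 0x752C9951F200D0FC.
Split into bytes (most-significant first): 75 2C 99 51 F2 00 D0 FC.
Big-endian: lowest address holds the most-significant byte.
So the memory order matches the most-significant-first order: 75 2C 99 51 F2 00 D0 FC.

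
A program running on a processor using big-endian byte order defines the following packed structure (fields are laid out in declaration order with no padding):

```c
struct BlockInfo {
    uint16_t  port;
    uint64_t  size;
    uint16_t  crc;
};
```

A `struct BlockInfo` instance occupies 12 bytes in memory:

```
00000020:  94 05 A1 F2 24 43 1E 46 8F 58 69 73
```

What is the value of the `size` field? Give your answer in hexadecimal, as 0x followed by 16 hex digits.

0xA1F224431E468F58

`size` follows `port` (2 bytes), so it starts at byte offset 2 and occupies 8 bytes.
Bytes at offsets 2..9: A1 F2 24 43 1E 46 8F 58.
Big-endian stores the most-significant byte at the lowest address.
The bytes are already most-significant first: 0xA1F224431E468F58.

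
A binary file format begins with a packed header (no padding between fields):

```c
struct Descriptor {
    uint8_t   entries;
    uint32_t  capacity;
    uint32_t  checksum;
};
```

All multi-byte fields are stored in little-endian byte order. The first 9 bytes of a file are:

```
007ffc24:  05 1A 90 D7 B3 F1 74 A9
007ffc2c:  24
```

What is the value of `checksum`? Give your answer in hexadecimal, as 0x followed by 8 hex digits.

0x24A974F1

`checksum` follows `entries` (1 B), `capacity` (4 B), so it starts at offset 1 + 4 = 5 and occupies 4 bytes.
Bytes at offsets 5..8: F1 74 A9 24.
Little-endian: lowest address holds the least-significant byte.
Reassemble most-significant byte first: 24 A9 74 F1 → 0x24A974F1.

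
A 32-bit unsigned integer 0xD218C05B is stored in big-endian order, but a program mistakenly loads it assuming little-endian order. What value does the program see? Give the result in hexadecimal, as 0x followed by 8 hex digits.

0x5BC018D2

Stored big-endian, the bytes at ascending addresses are D2 18 C0 5B.
Read back as little-endian, the first byte is least significant, giving 0x5BC018D2.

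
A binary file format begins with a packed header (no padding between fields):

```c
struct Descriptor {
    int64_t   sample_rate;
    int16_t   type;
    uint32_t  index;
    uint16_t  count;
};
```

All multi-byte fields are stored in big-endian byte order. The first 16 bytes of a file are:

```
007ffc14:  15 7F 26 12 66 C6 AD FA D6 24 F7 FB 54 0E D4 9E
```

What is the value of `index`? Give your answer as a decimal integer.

4160443406

`index` follows `sample_rate` (8 B), `type` (2 B), so it starts at offset 8 + 2 = 10 and occupies 4 bytes.
Bytes at offsets 10..13: F7 FB 54 0E.
Big-endian: lowest address holds the most-significant byte.
The bytes are already most-significant first: 0xF7FB540E.
0xF7FB540E = 4160443406.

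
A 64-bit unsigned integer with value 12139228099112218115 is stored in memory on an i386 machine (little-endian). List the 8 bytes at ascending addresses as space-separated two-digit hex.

03 2E 06 C7 A3 33 77 A8

12139228099112218115 in hexadecimal, padded to 64 bits, is 0xA87733A3C7062E03.
Split into bytes (most-significant first): A8 77 33 A3 C7 06 2E 03.
Little-endian: lowest address holds the least-significant byte.
So at ascending addresses the bytes are 03 2E 06 C7 A3 33 77 A8.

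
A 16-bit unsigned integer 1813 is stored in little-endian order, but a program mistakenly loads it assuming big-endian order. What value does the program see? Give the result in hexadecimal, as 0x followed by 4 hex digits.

0x1507

1813 in 16-bit hexadecimal is 0x0715.
Stored little-endian, the bytes at ascending addresses are 15 07.
Read back as big-endian, the last byte is least significant, giving 0x1507.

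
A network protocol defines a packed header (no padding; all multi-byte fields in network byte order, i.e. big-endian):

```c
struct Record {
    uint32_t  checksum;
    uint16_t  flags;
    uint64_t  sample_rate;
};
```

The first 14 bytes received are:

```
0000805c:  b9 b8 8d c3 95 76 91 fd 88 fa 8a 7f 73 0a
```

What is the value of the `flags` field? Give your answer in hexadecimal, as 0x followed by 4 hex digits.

0x9576

`flags` follows `checksum` (4 bytes), so it starts at byte offset 4 and occupies 2 bytes.
Bytes at offsets 4..5: 95 76.
Big-endian: lowest address holds the most-significant byte.
The bytes are already most-significant first: 0x9576.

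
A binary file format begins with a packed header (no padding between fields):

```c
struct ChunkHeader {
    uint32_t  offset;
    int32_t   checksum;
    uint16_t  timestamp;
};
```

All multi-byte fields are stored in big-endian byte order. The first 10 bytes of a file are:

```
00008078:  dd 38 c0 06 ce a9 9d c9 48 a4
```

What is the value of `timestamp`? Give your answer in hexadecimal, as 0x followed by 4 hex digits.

`timestamp` follows `offset` (4 B), `checksum` (4 B), so it starts at offset 4 + 4 = 8 and occupies 2 bytes.
Bytes at offsets 8..9: 48 A4.
Big-endian: lowest address holds the most-significant byte.
The bytes are already most-significant first: 0x48A4.

0x48A4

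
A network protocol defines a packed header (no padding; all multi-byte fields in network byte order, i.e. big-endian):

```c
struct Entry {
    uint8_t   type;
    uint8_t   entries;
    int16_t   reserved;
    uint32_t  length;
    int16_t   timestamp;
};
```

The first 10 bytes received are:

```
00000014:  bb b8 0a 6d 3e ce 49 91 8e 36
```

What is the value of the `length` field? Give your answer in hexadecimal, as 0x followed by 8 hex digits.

0x3ECE4991

`length` follows `type` (1 B), `entries` (1 B), `reserved` (2 B), so it starts at offset 1 + 1 + 2 = 4 and occupies 4 bytes.
Bytes at offsets 4..7: 3E CE 49 91.
In big-endian order the high byte comes first in memory.
The bytes are already most-significant first: 0x3ECE4991.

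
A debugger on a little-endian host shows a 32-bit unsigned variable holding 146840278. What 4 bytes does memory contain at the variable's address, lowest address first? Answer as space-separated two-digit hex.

146840278 in hexadecimal, padded to 32 bits, is 0x08C09AD6.
Split into bytes (most-significant first): 08 C0 9A D6.
Little-endian stores the least-significant byte at the lowest address.
So at ascending addresses the bytes are D6 9A C0 08.

D6 9A C0 08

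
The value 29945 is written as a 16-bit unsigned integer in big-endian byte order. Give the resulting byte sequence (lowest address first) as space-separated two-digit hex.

74 F9

29945 in hexadecimal, padded to 16 bits, is 0x74F9.
Split into bytes (most-significant first): 74 F9.
Big-endian stores the most-significant byte at the lowest address.
So the memory order matches the most-significant-first order: 74 F9.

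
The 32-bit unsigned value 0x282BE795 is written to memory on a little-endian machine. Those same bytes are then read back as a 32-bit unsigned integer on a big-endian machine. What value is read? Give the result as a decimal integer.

2514955048

Stored little-endian, the bytes at ascending addresses are 95 E7 2B 28.
Read back as big-endian, the last byte is least significant, giving 0x95E72B28.
0x95E72B28 = 2514955048.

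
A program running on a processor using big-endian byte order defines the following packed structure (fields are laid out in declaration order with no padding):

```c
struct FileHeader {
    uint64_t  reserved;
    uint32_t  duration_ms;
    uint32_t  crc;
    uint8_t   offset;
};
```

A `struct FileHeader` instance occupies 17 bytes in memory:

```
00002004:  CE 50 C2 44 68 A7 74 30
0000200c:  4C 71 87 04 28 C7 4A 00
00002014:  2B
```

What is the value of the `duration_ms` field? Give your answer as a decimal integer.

`duration_ms` follows `reserved` (8 bytes), so it starts at byte offset 8 and occupies 4 bytes.
Bytes at offsets 8..11: 4C 71 87 04.
Big-endian stores the most-significant byte at the lowest address.
The bytes are already most-significant first: 0x4C718704.
0x4C718704 = 1282508548.

1282508548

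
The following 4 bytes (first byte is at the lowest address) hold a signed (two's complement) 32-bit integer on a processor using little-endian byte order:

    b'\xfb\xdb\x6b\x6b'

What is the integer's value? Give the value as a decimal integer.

Little-endian: lowest address holds the least-significant byte.
Reassemble most-significant byte first: 6B 6B DB FB → 0x6B6BDBFB.
0x6B6BDBFB = 1802230779.

1802230779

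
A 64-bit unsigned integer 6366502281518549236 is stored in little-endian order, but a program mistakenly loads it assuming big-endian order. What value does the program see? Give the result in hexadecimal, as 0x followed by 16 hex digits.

6366502281518549236 in 64-bit hexadecimal is 0x585A5C1807A088F4.
Stored little-endian, the bytes at ascending addresses are F4 88 A0 07 18 5C 5A 58.
Read back as big-endian, the last byte is least significant, giving 0xF488A007185C5A58.

0xF488A007185C5A58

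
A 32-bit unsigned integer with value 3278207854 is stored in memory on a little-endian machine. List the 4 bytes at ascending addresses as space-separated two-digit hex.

3278207854 in hexadecimal, padded to 32 bits, is 0xC3657B6E.
Split into bytes (most-significant first): C3 65 7B 6E.
In little-endian order the low byte comes first in memory.
So at ascending addresses the bytes are 6E 7B 65 C3.

6E 7B 65 C3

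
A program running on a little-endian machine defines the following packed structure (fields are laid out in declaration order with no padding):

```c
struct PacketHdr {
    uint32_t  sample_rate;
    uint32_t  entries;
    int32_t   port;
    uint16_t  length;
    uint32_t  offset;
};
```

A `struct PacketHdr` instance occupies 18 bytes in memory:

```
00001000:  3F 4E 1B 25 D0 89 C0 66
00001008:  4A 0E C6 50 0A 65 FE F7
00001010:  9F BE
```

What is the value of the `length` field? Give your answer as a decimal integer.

`length` follows `sample_rate` (4 B), `entries` (4 B), `port` (4 B), so it starts at offset 4 + 4 + 4 = 12 and occupies 2 bytes.
Bytes at offsets 12..13: 0A 65.
Little-endian: lowest address holds the least-significant byte.
Reassemble most-significant byte first: 65 0A → 0x650A.
0x650A = 25866.

25866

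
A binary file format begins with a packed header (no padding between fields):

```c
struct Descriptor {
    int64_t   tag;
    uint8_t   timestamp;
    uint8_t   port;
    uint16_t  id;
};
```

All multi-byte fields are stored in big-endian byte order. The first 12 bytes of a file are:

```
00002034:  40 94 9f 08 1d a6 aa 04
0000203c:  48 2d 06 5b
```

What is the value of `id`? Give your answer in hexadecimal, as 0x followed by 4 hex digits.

0x065B

`id` follows `tag` (8 B), `timestamp` (1 B), `port` (1 B), so it starts at offset 8 + 1 + 1 = 10 and occupies 2 bytes.
Bytes at offsets 10..11: 06 5B.
In big-endian order the high byte comes first in memory.
The bytes are already most-significant first: 0x065B.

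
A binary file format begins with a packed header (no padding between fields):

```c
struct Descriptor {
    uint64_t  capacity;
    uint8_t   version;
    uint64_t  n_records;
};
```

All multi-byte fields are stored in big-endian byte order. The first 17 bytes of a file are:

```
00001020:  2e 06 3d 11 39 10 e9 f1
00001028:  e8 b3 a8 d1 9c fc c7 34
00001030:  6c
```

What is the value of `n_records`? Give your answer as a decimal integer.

`n_records` follows `capacity` (8 B), `version` (1 B), so it starts at offset 8 + 1 = 9 and occupies 8 bytes.
Bytes at offsets 9..16: B3 A8 D1 9C FC C7 34 6C.
Big-endian stores the most-significant byte at the lowest address.
The bytes are already most-significant first: 0xB3A8D19CFCC7346C.
0xB3A8D19CFCC7346C = 12945827601062507628.

12945827601062507628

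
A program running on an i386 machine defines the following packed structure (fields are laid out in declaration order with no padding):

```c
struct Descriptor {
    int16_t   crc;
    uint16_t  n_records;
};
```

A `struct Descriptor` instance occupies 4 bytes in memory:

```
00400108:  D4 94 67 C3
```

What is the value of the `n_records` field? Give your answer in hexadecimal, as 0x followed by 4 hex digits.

`n_records` follows `crc` (2 bytes), so it starts at byte offset 2 and occupies 2 bytes.
Bytes at offsets 2..3: 67 C3.
Little-endian: lowest address holds the least-significant byte.
Reassemble most-significant byte first: C3 67 → 0xC367.

0xC367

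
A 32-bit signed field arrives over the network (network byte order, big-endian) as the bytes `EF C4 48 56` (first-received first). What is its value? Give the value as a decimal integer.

In big-endian order the high byte comes first in memory.
The bytes are already most-significant first: 0xEFC44856.
Top bit is set, so as a signed 32-bit value this is 0xEFC44856 − 2^32 = -272349098.

-272349098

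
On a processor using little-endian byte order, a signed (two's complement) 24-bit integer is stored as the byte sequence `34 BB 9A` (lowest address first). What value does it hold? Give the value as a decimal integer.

-6636748

In little-endian order the low byte comes first in memory.
Reassemble most-significant byte first: 9A BB 34 → 0x9ABB34.
Top bit is set, so as a signed 24-bit value this is 0x9ABB34 − 2^24 = -6636748.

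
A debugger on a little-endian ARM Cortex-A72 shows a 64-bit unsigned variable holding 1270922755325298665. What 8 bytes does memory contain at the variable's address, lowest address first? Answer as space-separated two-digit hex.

1270922755325298665 in hexadecimal, padded to 64 bits, is 0x11A33983282007E9.
Split into bytes (most-significant first): 11 A3 39 83 28 20 07 E9.
Little-endian stores the least-significant byte at the lowest address.
So at ascending addresses the bytes are E9 07 20 28 83 39 A3 11.

E9 07 20 28 83 39 A3 11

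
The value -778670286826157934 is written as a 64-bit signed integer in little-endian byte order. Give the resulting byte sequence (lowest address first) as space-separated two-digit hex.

92 48 93 EC 7F 9B 31 F5

Two's complement of -778670286826157934 in 64 bits: 778670286826157934 = 0x0ACE6480136CB76E; invert → 0xF5319B7FEC934891; add 1 → 0xF5319B7FEC934892.
Split into bytes (most-significant first): F5 31 9B 7F EC 93 48 92.
Little-endian: lowest address holds the least-significant byte.
So at ascending addresses the bytes are 92 48 93 EC 7F 9B 31 F5.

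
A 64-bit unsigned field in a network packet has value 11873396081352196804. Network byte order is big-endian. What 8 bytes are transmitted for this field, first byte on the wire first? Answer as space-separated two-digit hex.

11873396081352196804 in hexadecimal, padded to 64 bits, is 0xA4C6C6D3FA8342C4.
Split into bytes (most-significant first): A4 C6 C6 D3 FA 83 42 C4.
Big-endian: lowest address holds the most-significant byte.
So the memory order matches the most-significant-first order: A4 C6 C6 D3 FA 83 42 C4.

A4 C6 C6 D3 FA 83 42 C4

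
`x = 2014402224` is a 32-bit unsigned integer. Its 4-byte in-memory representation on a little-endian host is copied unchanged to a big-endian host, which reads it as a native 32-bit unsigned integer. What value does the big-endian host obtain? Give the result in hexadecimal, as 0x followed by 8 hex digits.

0xB0561178

2014402224 in 32-bit hexadecimal is 0x781156B0.
Stored little-endian, the bytes at ascending addresses are B0 56 11 78.
Read back as big-endian, the last byte is least significant, giving 0xB0561178.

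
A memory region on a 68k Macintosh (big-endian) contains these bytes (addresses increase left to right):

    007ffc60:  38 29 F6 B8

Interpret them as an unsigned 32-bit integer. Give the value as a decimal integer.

In big-endian order the high byte comes first in memory.
The bytes are already most-significant first: 0x3829F6B8.
0x3829F6B8 = 942274232.

942274232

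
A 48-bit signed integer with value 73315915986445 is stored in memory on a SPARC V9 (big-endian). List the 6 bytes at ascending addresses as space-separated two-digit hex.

73315915986445 in hexadecimal, padded to 48 bits, is 0x42AE3120F60D.
Split into bytes (most-significant first): 42 AE 31 20 F6 0D.
Big-endian stores the most-significant byte at the lowest address.
So the memory order matches the most-significant-first order: 42 AE 31 20 F6 0D.

42 AE 31 20 F6 0D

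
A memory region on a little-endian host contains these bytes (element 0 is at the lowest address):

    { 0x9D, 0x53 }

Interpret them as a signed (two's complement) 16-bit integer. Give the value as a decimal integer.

21405

In little-endian order the low byte comes first in memory.
Reassemble most-significant byte first: 53 9D → 0x539D.
0x539D = 21405.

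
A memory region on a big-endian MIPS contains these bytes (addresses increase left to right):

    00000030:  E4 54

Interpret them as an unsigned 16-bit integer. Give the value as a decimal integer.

Big-endian stores the most-significant byte at the lowest address.
The bytes are already most-significant first: 0xE454.
0xE454 = 58452.

58452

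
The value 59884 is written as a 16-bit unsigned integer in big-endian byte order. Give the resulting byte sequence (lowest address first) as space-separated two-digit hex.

E9 EC

59884 in hexadecimal, padded to 16 bits, is 0xE9EC.
Split into bytes (most-significant first): E9 EC.
Big-endian stores the most-significant byte at the lowest address.
So the memory order matches the most-significant-first order: E9 EC.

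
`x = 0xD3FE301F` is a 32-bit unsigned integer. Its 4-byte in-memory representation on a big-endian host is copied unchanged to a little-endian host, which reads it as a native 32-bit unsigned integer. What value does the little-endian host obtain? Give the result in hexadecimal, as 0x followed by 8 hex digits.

0x1F30FED3

Stored big-endian, the bytes at ascending addresses are D3 FE 30 1F.
Read back as little-endian, the first byte is least significant, giving 0x1F30FED3.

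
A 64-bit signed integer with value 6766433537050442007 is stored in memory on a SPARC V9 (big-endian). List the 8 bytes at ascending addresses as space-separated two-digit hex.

6766433537050442007 in hexadecimal, padded to 64 bits, is 0x5DE73373AC2E7917.
Split into bytes (most-significant first): 5D E7 33 73 AC 2E 79 17.
Big-endian stores the most-significant byte at the lowest address.
So the memory order matches the most-significant-first order: 5D E7 33 73 AC 2E 79 17.

5D E7 33 73 AC 2E 79 17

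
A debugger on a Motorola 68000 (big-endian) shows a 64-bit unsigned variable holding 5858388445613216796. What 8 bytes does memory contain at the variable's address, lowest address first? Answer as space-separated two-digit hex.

51 4D 2D 40 91 07 54 1C

5858388445613216796 in hexadecimal, padded to 64 bits, is 0x514D2D409107541C.
Split into bytes (most-significant first): 51 4D 2D 40 91 07 54 1C.
In big-endian order the high byte comes first in memory.
So the memory order matches the most-significant-first order: 51 4D 2D 40 91 07 54 1C.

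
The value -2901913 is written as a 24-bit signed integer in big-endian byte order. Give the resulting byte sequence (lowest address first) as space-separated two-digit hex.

D3 B8 67

Two's complement of -2901913 in 24 bits: 2901913 = 0x2C4799; invert → 0xD3B866; add 1 → 0xD3B867.
Split into bytes (most-significant first): D3 B8 67.
Big-endian: lowest address holds the most-significant byte.
So the memory order matches the most-significant-first order: D3 B8 67.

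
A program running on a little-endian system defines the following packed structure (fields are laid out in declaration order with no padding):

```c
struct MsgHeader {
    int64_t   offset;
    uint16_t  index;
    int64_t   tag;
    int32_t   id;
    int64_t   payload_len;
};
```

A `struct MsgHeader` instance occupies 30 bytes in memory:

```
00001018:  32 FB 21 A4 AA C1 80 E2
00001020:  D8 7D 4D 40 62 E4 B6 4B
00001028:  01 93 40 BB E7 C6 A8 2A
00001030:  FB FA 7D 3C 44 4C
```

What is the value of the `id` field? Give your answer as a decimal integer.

-957891776

`id` follows `offset` (8 B), `index` (2 B), `tag` (8 B), so it starts at offset 8 + 2 + 8 = 18 and occupies 4 bytes.
Bytes at offsets 18..21: 40 BB E7 C6.
Little-endian stores the least-significant byte at the lowest address.
Reassemble most-significant byte first: C6 E7 BB 40 → 0xC6E7BB40.
Top bit is set, so as a signed 32-bit value this is 0xC6E7BB40 − 2^32 = -957891776.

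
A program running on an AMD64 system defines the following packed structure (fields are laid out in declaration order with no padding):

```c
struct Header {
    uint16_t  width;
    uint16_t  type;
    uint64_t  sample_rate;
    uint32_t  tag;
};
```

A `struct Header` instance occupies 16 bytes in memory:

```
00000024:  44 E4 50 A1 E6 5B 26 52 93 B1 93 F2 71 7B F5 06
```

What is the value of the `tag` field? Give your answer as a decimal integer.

`tag` follows `width` (2 B), `type` (2 B), `sample_rate` (8 B), so it starts at offset 2 + 2 + 8 = 12 and occupies 4 bytes.
Bytes at offsets 12..15: 71 7B F5 06.
Little-endian stores the least-significant byte at the lowest address.
Reassemble most-significant byte first: 06 F5 7B 71 → 0x06F57B71.
0x06F57B71 = 116751217.

116751217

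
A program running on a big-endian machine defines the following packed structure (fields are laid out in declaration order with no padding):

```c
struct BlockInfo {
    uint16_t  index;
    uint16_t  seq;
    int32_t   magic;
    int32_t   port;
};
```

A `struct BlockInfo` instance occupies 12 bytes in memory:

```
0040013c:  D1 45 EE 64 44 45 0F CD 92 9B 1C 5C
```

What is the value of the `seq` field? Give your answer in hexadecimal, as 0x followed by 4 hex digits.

0xEE64

`seq` follows `index` (2 bytes), so it starts at byte offset 2 and occupies 2 bytes.
Bytes at offsets 2..3: EE 64.
Big-endian: lowest address holds the most-significant byte.
The bytes are already most-significant first: 0xEE64.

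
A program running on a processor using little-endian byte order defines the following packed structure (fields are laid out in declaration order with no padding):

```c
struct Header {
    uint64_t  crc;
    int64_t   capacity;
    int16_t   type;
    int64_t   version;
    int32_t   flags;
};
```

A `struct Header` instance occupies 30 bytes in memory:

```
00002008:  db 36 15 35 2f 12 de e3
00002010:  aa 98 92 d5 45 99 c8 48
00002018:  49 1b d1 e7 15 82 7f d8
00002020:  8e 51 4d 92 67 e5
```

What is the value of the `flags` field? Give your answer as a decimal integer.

-446197171

`flags` follows `crc` (8 B), `capacity` (8 B), `type` (2 B), `version` (8 B), so it starts at offset 8 + 8 + 2 + 8 = 26 and occupies 4 bytes.
Bytes at offsets 26..29: 4D 92 67 E5.
In little-endian order the low byte comes first in memory.
Reassemble most-significant byte first: E5 67 92 4D → 0xE567924D.
Top bit is set, so as a signed 32-bit value this is 0xE567924D − 2^32 = -446197171.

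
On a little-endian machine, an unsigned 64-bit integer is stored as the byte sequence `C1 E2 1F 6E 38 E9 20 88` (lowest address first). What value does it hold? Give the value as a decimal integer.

Little-endian stores the least-significant byte at the lowest address.
Reassemble most-significant byte first: 88 20 E9 38 6E 1F E2 C1 → 0x8820E9386E1FE2C1.
0x8820E9386E1FE2C1 = 9809096416987964097.

9809096416987964097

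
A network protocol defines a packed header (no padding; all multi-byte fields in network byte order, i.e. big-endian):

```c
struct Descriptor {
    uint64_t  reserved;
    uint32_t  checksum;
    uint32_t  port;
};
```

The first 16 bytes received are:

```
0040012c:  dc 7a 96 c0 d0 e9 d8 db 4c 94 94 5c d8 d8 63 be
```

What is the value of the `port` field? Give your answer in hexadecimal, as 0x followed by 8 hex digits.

0xD8D863BE

`port` follows `reserved` (8 B), `checksum` (4 B), so it starts at offset 8 + 4 = 12 and occupies 4 bytes.
Bytes at offsets 12..15: D8 D8 63 BE.
Big-endian stores the most-significant byte at the lowest address.
The bytes are already most-significant first: 0xD8D863BE.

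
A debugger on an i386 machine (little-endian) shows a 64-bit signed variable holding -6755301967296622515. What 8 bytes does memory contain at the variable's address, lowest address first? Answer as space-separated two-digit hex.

Two's complement of -6755301967296622515 in 64 bits: 6755301967296622515 = 0x5DBFA7591F366FB3; invert → 0xA24058A6E0C9904C; add 1 → 0xA24058A6E0C9904D.
Split into bytes (most-significant first): A2 40 58 A6 E0 C9 90 4D.
Little-endian stores the least-significant byte at the lowest address.
So at ascending addresses the bytes are 4D 90 C9 E0 A6 58 40 A2.

4D 90 C9 E0 A6 58 40 A2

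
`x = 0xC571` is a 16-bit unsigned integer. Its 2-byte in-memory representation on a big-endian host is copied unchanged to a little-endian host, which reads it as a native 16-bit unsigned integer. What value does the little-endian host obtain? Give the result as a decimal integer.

29125

Stored big-endian, the bytes at ascending addresses are C5 71.
Read back as little-endian, the first byte is least significant, giving 0x71C5.
0x71C5 = 29125.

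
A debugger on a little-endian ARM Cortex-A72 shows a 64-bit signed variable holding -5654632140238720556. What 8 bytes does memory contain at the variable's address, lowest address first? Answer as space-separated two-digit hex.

Two's complement of -5654632140238720556 in 64 bits: 5654632140238720556 = 0x4E7949F8D66F8E2C; invert → 0xB186B607299071D3; add 1 → 0xB186B607299071D4.
Split into bytes (most-significant first): B1 86 B6 07 29 90 71 D4.
Little-endian: lowest address holds the least-significant byte.
So at ascending addresses the bytes are D4 71 90 29 07 B6 86 B1.

D4 71 90 29 07 B6 86 B1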